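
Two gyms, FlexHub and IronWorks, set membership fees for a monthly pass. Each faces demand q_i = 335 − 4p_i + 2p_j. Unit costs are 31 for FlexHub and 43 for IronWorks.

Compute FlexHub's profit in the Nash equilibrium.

8873.64

FlexHub's profit: π = (p_{FlexHub} − 31)(335 − 4p_{FlexHub} + 2p_{IronWorks}).
∂π/∂p_{FlexHub} = 459 − 8p_{FlexHub} + 2p_{IronWorks} = 0 ⇒ p_{FlexHub} = 57.375 + 0.25p_{IronWorks}.
Similarly p_{IronWorks} = 63.375 + 0.25p_{FlexHub}.
Solving the two reaction functions simultaneously: (1 − (0.25)(0.25))p_{FlexHub} = 57.375 + 0.25·63.375, so 0.9375p_{FlexHub} = 2343/32 and p_{FlexHub} = 78.1.
Then p_{IronWorks} = 63.375 + 0.25·78.1 = 82.9.
q_{FlexHub} = 335 − 4·78.1 + 2·82.9 = 188.4.
Profit = (78.1 − 31)·188.4 = 8873.64.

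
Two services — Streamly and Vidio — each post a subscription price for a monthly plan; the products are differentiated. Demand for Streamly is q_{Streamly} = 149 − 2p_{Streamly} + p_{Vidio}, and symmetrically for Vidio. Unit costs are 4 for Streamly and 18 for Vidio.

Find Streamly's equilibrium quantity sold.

100.4

Streamly's profit: π = (p_{Streamly} − 4)(149 − 2p_{Streamly} + p_{Vidio}).
∂π/∂p_{Streamly} = 157 − 4p_{Streamly} + p_{Vidio} = 0 ⇒ p_{Streamly} = 39.25 + 0.25p_{Vidio}.
Similarly p_{Vidio} = 46.25 + 0.25p_{Streamly}.
Solving the two reaction functions simultaneously: (1 − (0.25)(0.25))p_{Streamly} = 39.25 + 0.25·46.25, so 0.9375p_{Streamly} = 50.8125 and p_{Streamly} = 54.2.
Then p_{Vidio} = 46.25 + 0.25·54.2 = 59.8.
q_{Streamly} = 149 − 2·54.2 + 59.8 = 100.4.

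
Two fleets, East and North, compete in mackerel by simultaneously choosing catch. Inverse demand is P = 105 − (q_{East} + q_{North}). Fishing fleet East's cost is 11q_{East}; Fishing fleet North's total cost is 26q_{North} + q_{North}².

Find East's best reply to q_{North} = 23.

35.5

Fishing fleet East's profit: π = q_{East}(105 − (q_{East} + q_{North})) − 11q_{East}.
∂π/∂q_{East} = 94 − 2q_{East} − q_{North} = 0, so q_{East} = 47 − 0.5q_{North}.
At q_{North} = 23: q_{East} = 47 − 0.5·23 = 35.5.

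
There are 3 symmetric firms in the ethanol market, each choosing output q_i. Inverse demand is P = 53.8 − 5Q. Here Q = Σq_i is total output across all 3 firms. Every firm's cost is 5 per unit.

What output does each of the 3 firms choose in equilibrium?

2.44

A representative firm's profit is π_i = q_i(53.8 − 5Q) − 5q_i, with Q = q_i + Σ_{j≠i} q_j.
First-order condition: 48.8 − 10q_i − 5Σ_{j≠i} q_j = 0.
In a symmetric equilibrium every firm chooses the same q, so Σ_{j≠i} q_j = 2q. The condition becomes 48.8 − 20q = 0, giving q = 48.8/20 = 2.44.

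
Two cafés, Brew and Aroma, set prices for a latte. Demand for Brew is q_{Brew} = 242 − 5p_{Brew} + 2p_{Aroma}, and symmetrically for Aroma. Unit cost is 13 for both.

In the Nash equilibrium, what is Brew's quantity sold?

126.875

Brew's profit: π = (p_{Brew} − 13)(242 − 5p_{Brew} + 2p_{Aroma}).
∂π/∂p_{Brew} = 307 − 10p_{Brew} + 2p_{Aroma} = 0 ⇒ p_{Brew} = 30.7 + 0.2p_{Aroma}.
Setting p_{Brew} = p_{Aroma} in the reaction function: p_{Brew} = 30.7 + 0.2p_{Brew}, so p_{Brew} = 30.7 / 0.8 = 38.375.
q_{Brew} = 242 − 5·38.375 + 2·38.375 = 126.875.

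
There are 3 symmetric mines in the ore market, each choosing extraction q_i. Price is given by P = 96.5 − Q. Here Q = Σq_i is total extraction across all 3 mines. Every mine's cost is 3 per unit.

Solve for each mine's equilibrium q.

A representative mine's profit is π_i = q_i(96.5 − Q) − 3q_i, with Q = q_i + Σ_{j≠i} q_j.
First-order condition: 93.5 − 2q_i − Σ_{j≠i} q_j = 0.
In a symmetric equilibrium every mine chooses the same q, so Σ_{j≠i} q_j = 2q. The condition becomes 93.5 − 4q = 0, giving q = 93.5/4 = 23.375.

23.375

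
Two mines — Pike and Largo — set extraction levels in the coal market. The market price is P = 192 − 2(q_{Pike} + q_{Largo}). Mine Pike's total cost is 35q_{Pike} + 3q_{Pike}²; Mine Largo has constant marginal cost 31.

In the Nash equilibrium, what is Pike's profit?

361.25

Mine Pike's profit: π = q_{Pike}(192 − 2(q_{Pike} + q_{Largo})) − 35q_{Pike} − 3q_{Pike}².
∂π/∂q_{Pike} = 157 − 10q_{Pike} − 2q_{Largo} = 0, so q_{Pike} = 15.7 − 0.2q_{Largo}.
For Largo: ∂π/∂q_{Largo} = 161 − 4q_{Largo} − 2q_{Pike} = 0 ⇒ q_{Largo} = 40.25 − 0.5q_{Pike}.
Solving the two reaction functions simultaneously: (1 − (−0.2)(−0.5))q_{Pike} = 15.7 − 0.2·40.25, so 0.9q_{Pike} = 7.65 and q_{Pike} = 8.5.
Then q_{Largo} = 40.25 − 0.5·8.5 = 36.
Price P = 192 − 2·44.5 = 103.
Pike's profit: (103 − 35)·8.5 − 3(8.5)² = 361.25.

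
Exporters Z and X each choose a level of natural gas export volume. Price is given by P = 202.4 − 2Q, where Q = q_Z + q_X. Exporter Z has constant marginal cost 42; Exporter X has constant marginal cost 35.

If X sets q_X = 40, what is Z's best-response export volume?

20.1

Exporter Z's profit: π = q_Z(202.4 − 2(q_Z + q_X)) − 42q_Z.
∂π/∂q_Z = 160.4 − 4q_Z − 2q_X = 0, so q_Z = 40.1 − 0.5q_X.
At q_X = 40: q_Z = 40.1 − 0.5·40 = 20.1.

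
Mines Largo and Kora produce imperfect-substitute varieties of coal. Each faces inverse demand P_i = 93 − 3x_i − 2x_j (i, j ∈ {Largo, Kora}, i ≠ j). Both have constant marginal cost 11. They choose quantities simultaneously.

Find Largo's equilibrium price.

Mine Largo's profit: π = x_{Largo}(93 − 3x_{Largo} − 2x_{Kora}) − 11x_{Largo}.
∂π/∂x_{Largo} = 82 − 6x_{Largo} − 2x_{Kora} = 0 ⇒ x_{Largo} = 41/3 − (1/3)x_{Kora}.
The game is symmetric, so in equilibrium x_{Kora} = x_{Largo}: the reaction function gives (4/3)x_{Largo} = 41/3, hence x_{Largo} = 10.25.
P_{Largo} = 93 − 3·10.25 − 2·10.25 = 41.75.

41.75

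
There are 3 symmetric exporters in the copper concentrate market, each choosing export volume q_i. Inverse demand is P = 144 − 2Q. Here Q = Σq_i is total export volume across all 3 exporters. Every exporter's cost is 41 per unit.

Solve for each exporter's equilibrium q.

A representative exporter's profit is π_i = q_i(144 − 2Q) − 41q_i, with Q = q_i + Σ_{j≠i} q_j.
First-order condition: 103 − 4q_i − 2Σ_{j≠i} q_j = 0.
Imposing symmetry (q_j = q for all j) turns Σ_{j≠i} q_j into 2q, so 103 = 8q and q = 12.875.

12.875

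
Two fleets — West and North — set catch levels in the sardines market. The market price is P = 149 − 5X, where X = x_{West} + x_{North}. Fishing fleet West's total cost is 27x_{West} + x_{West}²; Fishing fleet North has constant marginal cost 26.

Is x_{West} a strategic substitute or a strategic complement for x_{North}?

Fishing fleet West's profit: π = x_{West}(149 − 5(x_{West} + x_{North})) − 27x_{West} − x_{West}².
∂π/∂x_{West} = 122 − 12x_{West} − 5x_{North} = 0, so x_{West} = 61/6 − (5/12)x_{North}.
The best-response slope dx_{West}/dx_{North} = −5/12 < 0: the reaction function is downward-sloping, so the choices are strategic substitutes.

strategic substitutes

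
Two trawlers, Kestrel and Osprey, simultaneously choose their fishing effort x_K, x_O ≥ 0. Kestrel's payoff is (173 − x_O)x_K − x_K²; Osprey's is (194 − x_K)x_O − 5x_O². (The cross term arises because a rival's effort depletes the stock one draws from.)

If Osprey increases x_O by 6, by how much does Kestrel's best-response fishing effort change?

Expanding Kestrel's payoff: 173x_K − x_Ox_K − x_K².
∂π/∂x_K = 173 − x_O − 2x_K = 0, so x_K = 86.5 − 0.5x_O.
The reaction-function slope is −0.5, so a 6-unit rise in x_O moves x_K by −0.5 × 6 = −3. Kestrel's best response falls — the actions are strategic substitutes.

-3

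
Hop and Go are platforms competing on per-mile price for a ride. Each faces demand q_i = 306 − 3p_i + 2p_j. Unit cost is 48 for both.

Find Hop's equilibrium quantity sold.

193.5

Hop's profit: π = (p_{Hop} − 48)(306 − 3p_{Hop} + 2p_{Go}).
∂π/∂p_{Hop} = 450 − 6p_{Hop} + 2p_{Go} = 0 ⇒ p_{Hop} = 75 + (1/3)p_{Go}.
By symmetry p_{Go} = p_{Hop}; substituting into the reaction function, (2/3)p_{Hop} = 75 and p_{Hop} = 112.5.
q_{Hop} = 306 − 3·112.5 + 2·112.5 = 193.5.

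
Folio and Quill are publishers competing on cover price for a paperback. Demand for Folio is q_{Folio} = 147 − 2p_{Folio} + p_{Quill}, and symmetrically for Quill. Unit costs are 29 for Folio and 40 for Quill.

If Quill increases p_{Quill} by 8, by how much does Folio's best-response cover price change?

Folio's profit: π = (p_{Folio} − 29)(147 − 2p_{Folio} + p_{Quill}).
∂π/∂p_{Folio} = 205 − 4p_{Folio} + p_{Quill} = 0 ⇒ p_{Folio} = 51.25 + 0.25p_{Quill}.
The reaction-function slope is 0.25, so an 8-unit rise in p_{Quill} moves p_{Folio} by 0.25 × 8 = 2. Folio's best response rises — the actions are strategic complements.

2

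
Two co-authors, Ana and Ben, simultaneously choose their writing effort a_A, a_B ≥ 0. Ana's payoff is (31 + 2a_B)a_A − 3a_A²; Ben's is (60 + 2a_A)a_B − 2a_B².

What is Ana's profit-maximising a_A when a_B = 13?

Expanding Ana's payoff: 31a_A + 2a_Ba_A − 3a_A².
∂π/∂a_A = 31 + 2a_B − 6a_A = 0, so a_A = 31/6 + (1/3)a_B.
At a_B = 13: a_A = 31/6 + (1/3)·13 = 9.5.

9.5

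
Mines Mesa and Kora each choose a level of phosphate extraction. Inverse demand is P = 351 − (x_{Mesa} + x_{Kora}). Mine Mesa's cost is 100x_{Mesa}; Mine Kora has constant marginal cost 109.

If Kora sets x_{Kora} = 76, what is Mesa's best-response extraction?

87.5

Mine Mesa's profit: π = x_{Mesa}(351 − (x_{Mesa} + x_{Kora})) − 100x_{Mesa}.
∂π/∂x_{Mesa} = 251 − 2x_{Mesa} − x_{Kora} = 0, so x_{Mesa} = 125.5 − 0.5x_{Kora}.
At x_{Kora} = 76: x_{Mesa} = 125.5 − 0.5·76 = 87.5.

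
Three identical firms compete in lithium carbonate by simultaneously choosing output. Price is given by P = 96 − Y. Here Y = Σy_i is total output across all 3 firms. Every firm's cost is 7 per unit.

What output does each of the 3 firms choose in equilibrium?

A representative firm's profit is π_i = y_i(96 − Y) − 7y_i, with Y = y_i + Σ_{j≠i} y_j.
First-order condition: 89 − 2y_i − Σ_{j≠i} y_j = 0.
With identical firms, set every y_j = y: then 89 − 2y − 2y = 0, i.e. y = 89/4 = 22.25.

22.25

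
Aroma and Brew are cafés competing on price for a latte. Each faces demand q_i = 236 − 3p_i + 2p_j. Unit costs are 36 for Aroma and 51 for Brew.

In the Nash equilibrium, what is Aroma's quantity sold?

158.4375

Aroma's profit: π = (p_{Aroma} − 36)(236 − 3p_{Aroma} + 2p_{Brew}).
∂π/∂p_{Aroma} = 344 − 6p_{Aroma} + 2p_{Brew} = 0 ⇒ p_{Aroma} = 172/3 + (1/3)p_{Brew}.
Similarly p_{Brew} = 389/6 + (1/3)p_{Aroma}.
Solving the two reaction functions simultaneously: (1 − (1/3)(1/3))p_{Aroma} = 172/3 + (1/3)·(389/6), so (8/9)p_{Aroma} = 1421/18 and p_{Aroma} = 88.8125.
Then p_{Brew} = 389/6 + (1/3)·88.8125 = 94.4375.
q_{Aroma} = 236 − 3·88.8125 + 2·94.4375 = 158.4375.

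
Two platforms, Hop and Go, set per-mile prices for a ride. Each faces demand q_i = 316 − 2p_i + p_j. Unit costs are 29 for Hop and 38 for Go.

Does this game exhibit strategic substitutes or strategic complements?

strategic complements

Hop's profit: π = (p_{Hop} − 29)(316 − 2p_{Hop} + p_{Go}).
∂π/∂p_{Hop} = 374 − 4p_{Hop} + p_{Go} = 0 ⇒ p_{Hop} = 93.5 + 0.25p_{Go}.
The best-response slope dp_{Hop}/dp_{Go} = 0.25 > 0: the reaction function is upward-sloping, so the choices are strategic complements.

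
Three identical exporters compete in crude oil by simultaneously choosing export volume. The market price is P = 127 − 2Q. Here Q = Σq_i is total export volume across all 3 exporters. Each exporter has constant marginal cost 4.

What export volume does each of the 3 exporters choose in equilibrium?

A representative exporter's profit is π_i = q_i(127 − 2Q) − 4q_i, with Q = q_i + Σ_{j≠i} q_j.
First-order condition: 123 − 4q_i − 2Σ_{j≠i} q_j = 0.
In a symmetric equilibrium every exporter chooses the same q, so Σ_{j≠i} q_j = 2q. The condition becomes 123 − 8q = 0, giving q = 123/8 = 15.375.

15.375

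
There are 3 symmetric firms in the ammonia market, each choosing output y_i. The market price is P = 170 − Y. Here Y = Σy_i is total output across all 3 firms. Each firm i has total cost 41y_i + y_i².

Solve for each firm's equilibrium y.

21.5

A representative firm's profit is π_i = y_i(170 − Y) − 41y_i − y_i², with Y = y_i + Σ_{j≠i} y_j.
First-order condition: 129 − 4y_i − Σ_{j≠i} y_j = 0.
In a symmetric equilibrium every firm chooses the same y, so Σ_{j≠i} y_j = 2y. The condition becomes 129 − 6y = 0, giving y = 129/6 = 21.5.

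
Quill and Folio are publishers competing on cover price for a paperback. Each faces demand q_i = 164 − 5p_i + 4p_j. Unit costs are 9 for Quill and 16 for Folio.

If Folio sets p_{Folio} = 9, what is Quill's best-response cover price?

Quill's profit: π = (p_{Quill} − 9)(164 − 5p_{Quill} + 4p_{Folio}).
∂π/∂p_{Quill} = 209 − 10p_{Quill} + 4p_{Folio} = 0 ⇒ p_{Quill} = 20.9 + 0.4p_{Folio}.
At p_{Folio} = 9: p_{Quill} = 20.9 + 0.4·9 = 24.5.

24.5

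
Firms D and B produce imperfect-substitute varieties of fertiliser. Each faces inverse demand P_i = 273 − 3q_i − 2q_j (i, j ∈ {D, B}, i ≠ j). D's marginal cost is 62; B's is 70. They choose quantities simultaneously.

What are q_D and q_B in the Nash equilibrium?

26.875, 24.875

Firm D's profit: π = q_D(273 − 3q_D − 2q_B) − 62q_D.
∂π/∂q_D = 211 − 6q_D − 2q_B = 0 ⇒ q_D = 211/6 − (1/3)q_B.
Similarly q_B = 203/6 − (1/3)q_D.
Solving the two reaction functions simultaneously: (1 − (−1/3)(−1/3))q_D = 211/6 − (1/3)·(203/6), so (8/9)q_D = 215/9 and q_D = 26.875.
Then q_B = 203/6 − (1/3)·26.875 = 24.875.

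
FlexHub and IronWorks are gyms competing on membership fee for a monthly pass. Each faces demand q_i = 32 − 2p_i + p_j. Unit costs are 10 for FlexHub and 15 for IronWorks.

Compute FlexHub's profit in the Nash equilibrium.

128

FlexHub's profit: π = (p_{FlexHub} − 10)(32 − 2p_{FlexHub} + p_{IronWorks}).
∂π/∂p_{FlexHub} = 52 − 4p_{FlexHub} + p_{IronWorks} = 0 ⇒ p_{FlexHub} = 13 + 0.25p_{IronWorks}.
Similarly p_{IronWorks} = 15.5 + 0.25p_{FlexHub}.
Substituting the second reaction function into the first: p_{FlexHub} = 13 + 0.25(15.5 + 0.25p_{FlexHub}), which gives 0.9375p_{FlexHub} = 16.875 ⇒ p_{FlexHub} = 18.
Then p_{IronWorks} = 15.5 + 0.25·18 = 20.
q_{FlexHub} = 32 − 2·18 + 20 = 16.
Profit = (18 − 10)·16 = 128.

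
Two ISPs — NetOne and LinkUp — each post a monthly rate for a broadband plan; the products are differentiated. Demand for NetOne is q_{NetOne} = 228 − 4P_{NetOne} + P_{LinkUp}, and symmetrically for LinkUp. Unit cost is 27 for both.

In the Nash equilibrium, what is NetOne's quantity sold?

NetOne's profit: π = (P_{NetOne} − 27)(228 − 4P_{NetOne} + P_{LinkUp}).
∂π/∂P_{NetOne} = 336 − 8P_{NetOne} + P_{LinkUp} = 0 ⇒ P_{NetOne} = 42 + 0.125P_{LinkUp}.
Setting P_{NetOne} = P_{LinkUp} in the reaction function: P_{NetOne} = 42 + 0.125P_{NetOne}, so P_{NetOne} = 42 / 0.875 = 48.
q_{NetOne} = 228 − 4·48 + 48 = 84.

84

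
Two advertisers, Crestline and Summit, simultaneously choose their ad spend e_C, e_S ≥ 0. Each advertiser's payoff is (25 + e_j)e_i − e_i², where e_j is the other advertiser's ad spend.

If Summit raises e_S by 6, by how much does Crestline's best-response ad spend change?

Crestline's payoff is (25 + e_S)e_C − e_C².
∂π/∂e_C = 25 + e_S − 2e_C = 0, so e_C = 12.5 + 0.5e_S.
The reaction-function slope is 0.5, so a 6-unit rise in e_S moves e_C by 0.5 × 6 = 3. Crestline's best response rises — the actions are strategic complements.

3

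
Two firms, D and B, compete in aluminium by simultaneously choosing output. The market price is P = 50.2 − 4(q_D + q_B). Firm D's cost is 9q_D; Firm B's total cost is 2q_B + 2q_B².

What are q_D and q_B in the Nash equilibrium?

3.77, 2.76

Firm D's profit: π = q_D(50.2 − 4(q_D + q_B)) − 9q_D.
∂π/∂q_D = 41.2 − 8q_D − 4q_B = 0, so q_D = 5.15 − 0.5q_B.
For B: ∂π/∂q_B = 48.2 − 12q_B − 4q_D = 0 ⇒ q_B = 241/60 − (1/3)q_D.
Substituting the second reaction function into the first: q_D = 5.15 − 0.5(241/60 − (1/3)q_D), which gives (5/6)q_D = 377/120 ⇒ q_D = 3.77.
Then q_B = 241/60 − (1/3)·3.77 = 2.76.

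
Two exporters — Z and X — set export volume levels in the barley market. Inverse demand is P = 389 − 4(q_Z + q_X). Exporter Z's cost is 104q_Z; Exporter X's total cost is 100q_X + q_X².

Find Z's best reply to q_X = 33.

Exporter Z's profit: π = q_Z(389 − 4(q_Z + q_X)) − 104q_Z.
∂π/∂q_Z = 285 − 8q_Z − 4q_X = 0, so q_Z = 35.625 − 0.5q_X.
At q_X = 33: q_Z = 35.625 − 0.5·33 = 19.125.

19.125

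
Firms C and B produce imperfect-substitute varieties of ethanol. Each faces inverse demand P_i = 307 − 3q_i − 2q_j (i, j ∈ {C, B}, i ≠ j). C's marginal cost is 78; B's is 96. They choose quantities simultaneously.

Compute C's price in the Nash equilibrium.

Firm C's profit: π = q_C(307 − 3q_C − 2q_B) − 78q_C.
∂π/∂q_C = 229 − 6q_C − 2q_B = 0 ⇒ q_C = 229/6 − (1/3)q_B.
Similarly q_B = 211/6 − (1/3)q_C.
Plugging q_B into C's best response: q_C = 229/6 − (1/3)(211/6 − (1/3)q_C) ⇒ (8/9)q_C = 238/9, so q_C = 29.75.
Then q_B = 211/6 − (1/3)·29.75 = 25.25.
P_C = 307 − 3·29.75 − 2·25.25 = 167.25.

167.25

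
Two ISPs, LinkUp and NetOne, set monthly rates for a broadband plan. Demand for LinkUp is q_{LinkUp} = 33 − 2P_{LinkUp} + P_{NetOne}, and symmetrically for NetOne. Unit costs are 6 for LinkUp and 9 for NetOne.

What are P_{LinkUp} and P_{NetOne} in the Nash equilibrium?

15.4, 16.6

LinkUp's profit: π = (P_{LinkUp} − 6)(33 − 2P_{LinkUp} + P_{NetOne}).
∂π/∂P_{LinkUp} = 45 − 4P_{LinkUp} + P_{NetOne} = 0 ⇒ P_{LinkUp} = 11.25 + 0.25P_{NetOne}.
Similarly P_{NetOne} = 12.75 + 0.25P_{LinkUp}.
Plugging P_{NetOne} into LinkUp's best response: P_{LinkUp} = 11.25 + 0.25(12.75 + 0.25P_{LinkUp}) ⇒ 0.9375P_{LinkUp} = 14.4375, so P_{LinkUp} = 15.4.
Then P_{NetOne} = 12.75 + 0.25·15.4 = 16.6.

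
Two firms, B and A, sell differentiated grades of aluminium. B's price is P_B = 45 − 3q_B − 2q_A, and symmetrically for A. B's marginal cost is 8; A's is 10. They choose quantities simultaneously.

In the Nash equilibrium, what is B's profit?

67.6875

Firm B's profit: π = q_B(45 − 3q_B − 2q_A) − 8q_B.
∂π/∂q_B = 37 − 6q_B − 2q_A = 0 ⇒ q_B = 37/6 − (1/3)q_A.
Similarly q_A = 35/6 − (1/3)q_B.
Plugging q_A into B's best response: q_B = 37/6 − (1/3)(35/6 − (1/3)q_B) ⇒ (8/9)q_B = 38/9, so q_B = 4.75.
Then q_A = 35/6 − (1/3)·4.75 = 4.25.
P_B = 45 − 3·4.75 − 2·4.25 = 22.25.
Profit = (22.25 − 8)·4.75 = 67.6875.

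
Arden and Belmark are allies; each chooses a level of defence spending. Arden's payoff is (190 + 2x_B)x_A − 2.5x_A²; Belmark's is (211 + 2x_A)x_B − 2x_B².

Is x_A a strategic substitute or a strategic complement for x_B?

Expanding Arden's payoff: 190x_A + 2x_Bx_A − 2.5x_A².
∂π/∂x_A = 190 + 2x_B − 5x_A = 0, so x_A = 38 + 0.4x_B.
The best-response slope dx_A/dx_B = 0.4 > 0: the reaction function is upward-sloping, so the choices are strategic complements.

strategic complements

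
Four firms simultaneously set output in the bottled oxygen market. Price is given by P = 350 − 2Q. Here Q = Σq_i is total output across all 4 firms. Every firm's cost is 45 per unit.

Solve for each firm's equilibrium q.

A representative firm's profit is π_i = q_i(350 − 2Q) − 45q_i, with Q = q_i + Σ_{j≠i} q_j.
First-order condition: 305 − 4q_i − 2Σ_{j≠i} q_j = 0.
With identical firms, set every q_j = q: then 305 − 4q − 6q = 0, i.e. q = 305/10 = 30.5.

30.5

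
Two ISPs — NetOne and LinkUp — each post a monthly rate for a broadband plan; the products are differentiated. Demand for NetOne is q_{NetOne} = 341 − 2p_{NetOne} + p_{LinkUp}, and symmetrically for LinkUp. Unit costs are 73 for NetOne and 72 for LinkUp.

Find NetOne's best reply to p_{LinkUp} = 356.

NetOne's profit: π = (p_{NetOne} − 73)(341 − 2p_{NetOne} + p_{LinkUp}).
∂π/∂p_{NetOne} = 487 − 4p_{NetOne} + p_{LinkUp} = 0 ⇒ p_{NetOne} = 121.75 + 0.25p_{LinkUp}.
At p_{LinkUp} = 356: p_{NetOne} = 121.75 + 0.25·356 = 210.75.

210.75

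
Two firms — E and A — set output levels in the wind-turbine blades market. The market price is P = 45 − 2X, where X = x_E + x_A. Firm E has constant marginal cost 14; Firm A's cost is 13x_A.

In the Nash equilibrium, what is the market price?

24

Firm E's profit: π = x_E(45 − 2(x_E + x_A)) − 14x_E.
∂π/∂x_E = 31 − 4x_E − 2x_A = 0, so x_E = 7.75 − 0.5x_A.
By the same steps for A: x_A = 8 − 0.5x_E.
Solving the two reaction functions simultaneously: (1 − (−0.5)(−0.5))x_E = 7.75 − 0.5·8, so 0.75x_E = 3.75 and x_E = 5.
Then x_A = 8 − 0.5·5 = 5.5.
Equilibrium price: P = 45 − 2·10.5 = 24.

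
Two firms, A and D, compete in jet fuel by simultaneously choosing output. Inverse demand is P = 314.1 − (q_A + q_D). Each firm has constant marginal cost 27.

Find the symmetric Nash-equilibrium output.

Firm A's profit: π = q_A(314.1 − (q_A + q_D)) − 27q_A.
∂π/∂q_A = 287.1 − 2q_A − q_D = 0, so q_A = 143.55 − 0.5q_D.
Setting q_A = q_D in the reaction function: q_A = 143.55 − 0.5q_A, so q_A = 143.55 / 1.5 = 95.7.

95.7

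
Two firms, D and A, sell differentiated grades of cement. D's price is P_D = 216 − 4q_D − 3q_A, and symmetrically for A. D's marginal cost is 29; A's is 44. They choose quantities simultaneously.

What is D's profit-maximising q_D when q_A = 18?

Firm D's profit: π = q_D(216 − 4q_D − 3q_A) − 29q_D.
∂π/∂q_D = 187 − 8q_D − 3q_A = 0 ⇒ q_D = 23.375 − 0.375q_A.
At q_A = 18: q_D = 23.375 − 0.375·18 = 16.625.

16.625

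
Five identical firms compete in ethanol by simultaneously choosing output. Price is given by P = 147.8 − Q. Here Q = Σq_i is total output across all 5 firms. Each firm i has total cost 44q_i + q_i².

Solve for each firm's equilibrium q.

12.975

A representative firm's profit is π_i = q_i(147.8 − Q) − 44q_i − q_i², with Q = q_i + Σ_{j≠i} q_j.
First-order condition: 103.8 − 4q_i − Σ_{j≠i} q_j = 0.
With identical firms, set every q_j = q: then 103.8 − 4q − 4q = 0, i.e. q = 103.8/8 = 12.975.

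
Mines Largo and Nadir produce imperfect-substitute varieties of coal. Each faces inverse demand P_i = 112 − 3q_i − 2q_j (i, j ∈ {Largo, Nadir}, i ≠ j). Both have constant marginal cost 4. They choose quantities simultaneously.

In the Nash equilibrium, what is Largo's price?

Mine Largo's profit: π = q_{Largo}(112 − 3q_{Largo} − 2q_{Nadir}) − 4q_{Largo}.
∂π/∂q_{Largo} = 108 − 6q_{Largo} − 2q_{Nadir} = 0 ⇒ q_{Largo} = 18 − (1/3)q_{Nadir}.
Setting q_{Largo} = q_{Nadir} in the reaction function: q_{Largo} = 18 − (1/3)q_{Largo}, so q_{Largo} = 18 / (4/3) = 13.5.
P_{Largo} = 112 − 3·13.5 − 2·13.5 = 44.5.

44.5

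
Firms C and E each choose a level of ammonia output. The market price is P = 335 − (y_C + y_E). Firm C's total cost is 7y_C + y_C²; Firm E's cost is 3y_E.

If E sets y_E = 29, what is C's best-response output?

Firm C's profit: π = y_C(335 − (y_C + y_E)) − 7y_C − y_C².
∂π/∂y_C = 328 − 4y_C − y_E = 0, so y_C = 82 − 0.25y_E.
At y_E = 29: y_C = 82 − 0.25·29 = 74.75.

74.75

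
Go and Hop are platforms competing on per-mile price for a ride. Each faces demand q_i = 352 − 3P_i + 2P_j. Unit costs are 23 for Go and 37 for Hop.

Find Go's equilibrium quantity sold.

Go's profit: π = (P_{Go} − 23)(352 − 3P_{Go} + 2P_{Hop}).
∂π/∂P_{Go} = 421 − 6P_{Go} + 2P_{Hop} = 0 ⇒ P_{Go} = 421/6 + (1/3)P_{Hop}.
Similarly P_{Hop} = 463/6 + (1/3)P_{Go}.
Plugging P_{Hop} into Go's best response: P_{Go} = 421/6 + (1/3)(463/6 + (1/3)P_{Go}) ⇒ (8/9)P_{Go} = 863/9, so P_{Go} = 107.875.
Then P_{Hop} = 463/6 + (1/3)·107.875 = 113.125.
q_{Go} = 352 − 3·107.875 + 2·113.125 = 254.625.

254.625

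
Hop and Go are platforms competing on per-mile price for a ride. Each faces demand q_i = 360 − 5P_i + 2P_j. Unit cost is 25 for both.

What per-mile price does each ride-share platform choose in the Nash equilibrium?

Hop's profit: π = (P_{Hop} − 25)(360 − 5P_{Hop} + 2P_{Go}).
∂π/∂P_{Hop} = 485 − 10P_{Hop} + 2P_{Go} = 0 ⇒ P_{Hop} = 48.5 + 0.2P_{Go}.
Setting P_{Hop} = P_{Go} in the reaction function: P_{Hop} = 48.5 + 0.2P_{Hop}, so P_{Hop} = 48.5 / 0.8 = 60.625.

60.625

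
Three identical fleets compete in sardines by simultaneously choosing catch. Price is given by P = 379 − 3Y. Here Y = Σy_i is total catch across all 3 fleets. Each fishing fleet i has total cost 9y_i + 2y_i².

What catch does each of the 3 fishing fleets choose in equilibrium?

A representative fishing fleet's profit is π_i = y_i(379 − 3Y) − 9y_i − 2y_i², with Y = y_i + Σ_{j≠i} y_j.
First-order condition: 370 − 10y_i − 3Σ_{j≠i} y_j = 0.
In a symmetric equilibrium every fishing fleet chooses the same y, so Σ_{j≠i} y_j = 2y. The condition becomes 370 − 16y = 0, giving y = 370/16 = 23.125.

23.125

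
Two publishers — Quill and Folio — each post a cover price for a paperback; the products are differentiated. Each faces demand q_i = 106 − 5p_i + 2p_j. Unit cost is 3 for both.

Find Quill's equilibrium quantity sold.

60.625

Quill's profit: π = (p_{Quill} − 3)(106 − 5p_{Quill} + 2p_{Folio}).
∂π/∂p_{Quill} = 121 − 10p_{Quill} + 2p_{Folio} = 0 ⇒ p_{Quill} = 12.1 + 0.2p_{Folio}.
Setting p_{Quill} = p_{Folio} in the reaction function: p_{Quill} = 12.1 + 0.2p_{Quill}, so p_{Quill} = 12.1 / 0.8 = 15.125.
q_{Quill} = 106 − 5·15.125 + 2·15.125 = 60.625.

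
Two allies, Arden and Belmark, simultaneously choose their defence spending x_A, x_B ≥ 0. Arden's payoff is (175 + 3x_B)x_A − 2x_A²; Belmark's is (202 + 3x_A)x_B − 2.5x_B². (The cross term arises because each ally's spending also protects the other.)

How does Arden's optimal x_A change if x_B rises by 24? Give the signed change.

Expanding Arden's payoff: 175x_A + 3x_Bx_A − 2x_A².
∂π/∂x_A = 175 + 3x_B − 4x_A = 0, so x_A = 43.75 + 0.75x_B.
The reaction-function slope is 0.75, so a 24-unit rise in x_B moves x_A by 0.75 × 24 = 18. Arden's best response rises — the actions are strategic complements.

18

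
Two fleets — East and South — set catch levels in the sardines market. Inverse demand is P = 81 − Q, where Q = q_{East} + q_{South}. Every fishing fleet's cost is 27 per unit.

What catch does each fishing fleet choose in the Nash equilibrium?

Fishing fleet East's profit: π = q_{East}(81 − (q_{East} + q_{South})) − 27q_{East}.
∂π/∂q_{East} = 54 − 2q_{East} − q_{South} = 0, so q_{East} = 27 − 0.5q_{South}.
By symmetry q_{South} = q_{East}; substituting into the reaction function, 1.5q_{East} = 27 and q_{East} = 18.

18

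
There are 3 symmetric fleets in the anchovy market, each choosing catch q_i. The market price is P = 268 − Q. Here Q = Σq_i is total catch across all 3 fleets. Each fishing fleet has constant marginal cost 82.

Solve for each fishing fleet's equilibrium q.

A representative fishing fleet's profit is π_i = q_i(268 − Q) − 82q_i, with Q = q_i + Σ_{j≠i} q_j.
First-order condition: 186 − 2q_i − Σ_{j≠i} q_j = 0.
In a symmetric equilibrium every fishing fleet chooses the same q, so Σ_{j≠i} q_j = 2q. The condition becomes 186 − 4q = 0, giving q = 186/4 = 46.5.

46.5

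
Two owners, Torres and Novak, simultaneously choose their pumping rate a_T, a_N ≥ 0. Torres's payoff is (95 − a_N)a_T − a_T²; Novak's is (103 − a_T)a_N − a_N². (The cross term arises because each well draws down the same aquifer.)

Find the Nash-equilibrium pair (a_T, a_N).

29, 37

Expanding Torres's payoff: 95a_T − a_Na_T − a_T².
∂π/∂a_T = 95 − a_N − 2a_T = 0, so a_T = 47.5 − 0.5a_N.
Likewise for Novak: a_N = 51.5 − 0.5a_T.
Substituting the second reaction function into the first: a_T = 47.5 − 0.5(51.5 − 0.5a_T), which gives 0.75a_T = 21.75 ⇒ a_T = 29.
Then a_N = 51.5 − 0.5·29 = 37.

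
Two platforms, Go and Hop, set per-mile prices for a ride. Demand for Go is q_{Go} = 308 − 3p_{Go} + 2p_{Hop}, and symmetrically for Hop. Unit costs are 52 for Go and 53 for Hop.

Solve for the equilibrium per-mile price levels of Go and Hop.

Go's profit: π = (p_{Go} − 52)(308 − 3p_{Go} + 2p_{Hop}).
∂π/∂p_{Go} = 464 − 6p_{Go} + 2p_{Hop} = 0 ⇒ p_{Go} = 232/3 + (1/3)p_{Hop}.
Similarly p_{Hop} = 467/6 + (1/3)p_{Go}.
Substituting the second reaction function into the first: p_{Go} = 232/3 + (1/3)(467/6 + (1/3)p_{Go}), which gives (8/9)p_{Go} = 1859/18 ⇒ p_{Go} = 116.1875.
Then p_{Hop} = 467/6 + (1/3)·116.1875 = 116.5625.

116.1875, 116.5625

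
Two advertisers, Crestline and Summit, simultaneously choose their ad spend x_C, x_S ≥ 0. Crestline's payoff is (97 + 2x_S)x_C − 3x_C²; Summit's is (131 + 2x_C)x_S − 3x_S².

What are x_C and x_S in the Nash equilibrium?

26.375, 30.625

Expanding Crestline's payoff: 97x_C + 2x_Sx_C − 3x_C².
∂π/∂x_C = 97 + 2x_S − 6x_C = 0, so x_C = 97/6 + (1/3)x_S.
Likewise for Summit: x_S = 131/6 + (1/3)x_C.
Solving the two reaction functions simultaneously: (1 − (1/3)(1/3))x_C = 97/6 + (1/3)·(131/6), so (8/9)x_C = 211/9 and x_C = 26.375.
Then x_S = 131/6 + (1/3)·26.375 = 30.625.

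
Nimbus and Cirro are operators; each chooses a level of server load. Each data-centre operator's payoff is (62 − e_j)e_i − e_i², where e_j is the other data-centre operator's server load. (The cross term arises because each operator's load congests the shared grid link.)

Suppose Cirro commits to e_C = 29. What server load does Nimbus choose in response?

Nimbus's payoff is (62 − e_C)e_N − e_N².
∂π/∂e_N = 62 − e_C − 2e_N = 0, so e_N = 31 − 0.5e_C.
At e_C = 29: e_N = 31 − 0.5·29 = 16.5.

16.5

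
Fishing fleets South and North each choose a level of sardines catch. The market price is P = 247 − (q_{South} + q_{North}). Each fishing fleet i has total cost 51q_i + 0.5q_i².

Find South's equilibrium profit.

3601.5

Fishing fleet South's profit: π = q_{South}(247 − (q_{South} + q_{North})) − 51q_{South} − 0.5q_{South}².
∂π/∂q_{South} = 196 − 3q_{South} − q_{North} = 0, so q_{South} = 196/3 − (1/3)q_{North}.
By symmetry q_{North} = q_{South}; substituting into the reaction function, (4/3)q_{South} = 196/3 and q_{South} = 49.
Price P = 247 − 98 = 149.
South's profit: (149 − 51)·49 − 0.5(49)² = 3601.5.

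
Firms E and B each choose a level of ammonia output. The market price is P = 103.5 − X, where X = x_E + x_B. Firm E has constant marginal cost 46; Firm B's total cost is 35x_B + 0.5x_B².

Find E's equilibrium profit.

432.64

Firm E's profit: π = x_E(103.5 − (x_E + x_B)) − 46x_E.
∂π/∂x_E = 57.5 − 2x_E − x_B = 0, so x_E = 28.75 − 0.5x_B.
For B: ∂π/∂x_B = 68.5 − 3x_B − x_E = 0 ⇒ x_B = 137/6 − (1/3)x_E.
Plugging x_B into E's best response: x_E = 28.75 − 0.5(137/6 − (1/3)x_E) ⇒ (5/6)x_E = 52/3, so x_E = 20.8.
Then x_B = 137/6 − (1/3)·20.8 = 15.9.
Price P = 103.5 − 36.7 = 66.8.
E's profit: (66.8 − 46)·20.8 = 432.64.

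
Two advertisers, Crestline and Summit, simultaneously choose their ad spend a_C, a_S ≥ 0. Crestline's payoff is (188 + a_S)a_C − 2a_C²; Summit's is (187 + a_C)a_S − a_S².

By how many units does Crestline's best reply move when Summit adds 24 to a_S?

6

Expanding Crestline's payoff: 188a_C + a_Sa_C − 2a_C².
∂π/∂a_C = 188 + a_S − 4a_C = 0, so a_C = 47 + 0.25a_S.
The reaction-function slope is 0.25, so a 24-unit rise in a_S moves a_C by 0.25 × 24 = 6. Crestline's best response rises — the actions are strategic complements.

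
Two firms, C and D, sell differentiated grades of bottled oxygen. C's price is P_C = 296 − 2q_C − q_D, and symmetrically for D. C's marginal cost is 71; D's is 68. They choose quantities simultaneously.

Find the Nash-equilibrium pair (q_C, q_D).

44.8, 45.8

Firm C's profit: π = q_C(296 − 2q_C − q_D) − 71q_C.
∂π/∂q_C = 225 − 4q_C − q_D = 0 ⇒ q_C = 56.25 − 0.25q_D.
Similarly q_D = 57 − 0.25q_C.
Plugging q_D into C's best response: q_C = 56.25 − 0.25(57 − 0.25q_C) ⇒ 0.9375q_C = 42, so q_C = 44.8.
Then q_D = 57 − 0.25·44.8 = 45.8.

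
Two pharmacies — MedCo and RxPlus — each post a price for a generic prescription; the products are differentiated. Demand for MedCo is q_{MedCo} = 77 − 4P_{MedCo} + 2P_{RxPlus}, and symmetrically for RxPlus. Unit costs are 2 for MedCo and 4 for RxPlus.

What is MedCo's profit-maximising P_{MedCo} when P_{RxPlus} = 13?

MedCo's profit: π = (P_{MedCo} − 2)(77 − 4P_{MedCo} + 2P_{RxPlus}).
∂π/∂P_{MedCo} = 85 − 8P_{MedCo} + 2P_{RxPlus} = 0 ⇒ P_{MedCo} = 10.625 + 0.25P_{RxPlus}.
At P_{RxPlus} = 13: P_{MedCo} = 10.625 + 0.25·13 = 13.875.

13.875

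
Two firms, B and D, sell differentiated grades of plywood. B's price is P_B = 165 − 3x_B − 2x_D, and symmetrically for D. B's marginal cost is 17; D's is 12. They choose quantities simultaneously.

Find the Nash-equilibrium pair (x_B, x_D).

18.1875, 19.4375

Firm B's profit: π = x_B(165 − 3x_B − 2x_D) − 17x_B.
∂π/∂x_B = 148 − 6x_B − 2x_D = 0 ⇒ x_B = 74/3 − (1/3)x_D.
Similarly x_D = 25.5 − (1/3)x_B.
Solving the two reaction functions simultaneously: (1 − (−1/3)(−1/3))x_B = 74/3 − (1/3)·25.5, so (8/9)x_B = 97/6 and x_B = 18.1875.
Then x_D = 25.5 − (1/3)·18.1875 = 19.4375.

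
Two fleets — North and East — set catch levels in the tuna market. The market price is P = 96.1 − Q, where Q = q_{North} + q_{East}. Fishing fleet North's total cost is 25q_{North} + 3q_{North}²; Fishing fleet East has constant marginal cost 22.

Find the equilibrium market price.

Fishing fleet North's profit: π = q_{North}(96.1 − (q_{North} + q_{East})) − 25q_{North} − 3q_{North}².
∂π/∂q_{North} = 71.1 − 8q_{North} − q_{East} = 0, so q_{North} = 8.8875 − 0.125q_{East}.
For East: ∂π/∂q_{East} = 74.1 − 2q_{East} − q_{North} = 0 ⇒ q_{East} = 37.05 − 0.5q_{North}.
Solving the two reaction functions simultaneously: (1 − (−0.125)(−0.5))q_{North} = 8.8875 − 0.125·37.05, so 0.9375q_{North} = 681/160 and q_{North} = 4.54.
Then q_{East} = 37.05 − 0.5·4.54 = 34.78.
Equilibrium price: P = 96.1 − 39.32 = 56.78.

56.78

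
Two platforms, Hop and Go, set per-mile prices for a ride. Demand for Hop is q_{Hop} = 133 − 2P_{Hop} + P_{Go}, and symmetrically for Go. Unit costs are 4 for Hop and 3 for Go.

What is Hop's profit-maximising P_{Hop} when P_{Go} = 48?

47.25

Hop's profit: π = (P_{Hop} − 4)(133 − 2P_{Hop} + P_{Go}).
∂π/∂P_{Hop} = 141 − 4P_{Hop} + P_{Go} = 0 ⇒ P_{Hop} = 35.25 + 0.25P_{Go}.
At P_{Go} = 48: P_{Hop} = 35.25 + 0.25·48 = 47.25.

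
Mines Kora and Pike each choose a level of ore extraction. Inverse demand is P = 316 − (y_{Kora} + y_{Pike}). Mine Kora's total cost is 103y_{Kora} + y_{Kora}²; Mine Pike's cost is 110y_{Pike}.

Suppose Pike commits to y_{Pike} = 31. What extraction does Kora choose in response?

45.5

Mine Kora's profit: π = y_{Kora}(316 − (y_{Kora} + y_{Pike})) − 103y_{Kora} − y_{Kora}².
∂π/∂y_{Kora} = 213 − 4y_{Kora} − y_{Pike} = 0, so y_{Kora} = 53.25 − 0.25y_{Pike}.
At y_{Pike} = 31: y_{Kora} = 53.25 − 0.25·31 = 45.5.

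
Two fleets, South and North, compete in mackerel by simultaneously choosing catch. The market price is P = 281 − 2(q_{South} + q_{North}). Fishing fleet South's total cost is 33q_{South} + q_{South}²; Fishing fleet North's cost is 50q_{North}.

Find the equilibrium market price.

139

Fishing fleet South's profit: π = q_{South}(281 − 2(q_{South} + q_{North})) − 33q_{South} − q_{South}².
∂π/∂q_{South} = 248 − 6q_{South} − 2q_{North} = 0, so q_{South} = 124/3 − (1/3)q_{North}.
For North: ∂π/∂q_{North} = 231 − 4q_{North} − 2q_{South} = 0 ⇒ q_{North} = 57.75 − 0.5q_{South}.
Substituting the second reaction function into the first: q_{South} = 124/3 − (1/3)(57.75 − 0.5q_{South}), which gives (5/6)q_{South} = 265/12 ⇒ q_{South} = 26.5.
Then q_{North} = 57.75 − 0.5·26.5 = 44.5.
Equilibrium price: P = 281 − 2·71 = 139.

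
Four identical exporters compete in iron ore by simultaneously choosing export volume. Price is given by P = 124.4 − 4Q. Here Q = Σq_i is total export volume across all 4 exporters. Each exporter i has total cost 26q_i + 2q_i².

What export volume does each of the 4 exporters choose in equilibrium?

4.1

A representative exporter's profit is π_i = q_i(124.4 − 4Q) − 26q_i − 2q_i², with Q = q_i + Σ_{j≠i} q_j.
First-order condition: 98.4 − 12q_i − 4Σ_{j≠i} q_j = 0.
In a symmetric equilibrium every exporter chooses the same q, so Σ_{j≠i} q_j = 3q. The condition becomes 98.4 − 24q = 0, giving q = 98.4/24 = 4.1.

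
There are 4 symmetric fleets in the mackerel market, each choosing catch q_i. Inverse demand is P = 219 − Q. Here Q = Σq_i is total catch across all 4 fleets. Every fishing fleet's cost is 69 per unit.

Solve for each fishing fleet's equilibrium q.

A representative fishing fleet's profit is π_i = q_i(219 − Q) − 69q_i, with Q = q_i + Σ_{j≠i} q_j.
First-order condition: 150 − 2q_i − Σ_{j≠i} q_j = 0.
In a symmetric equilibrium every fishing fleet chooses the same q, so Σ_{j≠i} q_j = 3q. The condition becomes 150 − 5q = 0, giving q = 150/5 = 30.

30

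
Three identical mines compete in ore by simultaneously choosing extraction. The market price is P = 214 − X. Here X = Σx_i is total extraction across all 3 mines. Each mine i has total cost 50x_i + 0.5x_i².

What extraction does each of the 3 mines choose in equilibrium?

A representative mine's profit is π_i = x_i(214 − X) − 50x_i − 0.5x_i², with X = x_i + Σ_{j≠i} x_j.
First-order condition: 164 − 3x_i − Σ_{j≠i} x_j = 0.
Imposing symmetry (x_j = x for all j) turns Σ_{j≠i} x_j into 2x, so 164 = 5x and x = 32.8.

32.8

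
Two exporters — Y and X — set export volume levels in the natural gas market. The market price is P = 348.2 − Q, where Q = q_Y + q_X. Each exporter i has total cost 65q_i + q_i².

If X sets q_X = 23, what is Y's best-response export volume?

Exporter Y's profit: π = q_Y(348.2 − (q_Y + q_X)) − 65q_Y − q_Y².
∂π/∂q_Y = 283.2 − 4q_Y − q_X = 0, so q_Y = 70.8 − 0.25q_X.
At q_X = 23: q_Y = 70.8 − 0.25·23 = 65.05.

65.05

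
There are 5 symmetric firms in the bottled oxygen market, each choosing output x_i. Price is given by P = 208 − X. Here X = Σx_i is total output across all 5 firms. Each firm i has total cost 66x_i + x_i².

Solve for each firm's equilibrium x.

17.75

A representative firm's profit is π_i = x_i(208 − X) − 66x_i − x_i², with X = x_i + Σ_{j≠i} x_j.
First-order condition: 142 − 4x_i − Σ_{j≠i} x_j = 0.
In a symmetric equilibrium every firm chooses the same x, so Σ_{j≠i} x_j = 4x. The condition becomes 142 − 8x = 0, giving x = 142/8 = 17.75.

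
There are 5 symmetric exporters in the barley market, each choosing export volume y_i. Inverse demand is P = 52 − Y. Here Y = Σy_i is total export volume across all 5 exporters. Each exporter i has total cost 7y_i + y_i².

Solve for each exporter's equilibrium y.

5.625

A representative exporter's profit is π_i = y_i(52 − Y) − 7y_i − y_i², with Y = y_i + Σ_{j≠i} y_j.
First-order condition: 45 − 4y_i − Σ_{j≠i} y_j = 0.
Imposing symmetry (y_j = y for all j) turns Σ_{j≠i} y_j into 4y, so 45 = 8y and y = 5.625.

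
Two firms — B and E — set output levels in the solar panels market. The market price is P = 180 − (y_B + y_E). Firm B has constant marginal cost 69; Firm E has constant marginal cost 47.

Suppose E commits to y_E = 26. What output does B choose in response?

Firm B's profit: π = y_B(180 − (y_B + y_E)) − 69y_B.
∂π/∂y_B = 111 − 2y_B − y_E = 0, so y_B = 55.5 − 0.5y_E.
At y_E = 26: y_B = 55.5 − 0.5·26 = 42.5.

42.5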